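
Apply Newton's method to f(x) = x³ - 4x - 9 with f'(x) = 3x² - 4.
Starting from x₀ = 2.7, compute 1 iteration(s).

f(x) = x³ - 4x - 9
f'(x) = 3x² - 4
x₀ = 2.7

Newton-Raphson formula: x_{n+1} = x_n - f(x_n)/f'(x_n)

Iteration 1:
  f(2.700000) = -0.117000
  f'(2.700000) = 17.870000
  x_1 = 2.700000 - (-0.117000)/17.870000 = 2.706547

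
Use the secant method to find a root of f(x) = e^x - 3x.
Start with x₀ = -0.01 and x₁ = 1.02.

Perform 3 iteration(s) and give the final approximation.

f(x) = e^x - 3x
x₀ = -0.01, x₁ = 1.02

Secant formula: x_{n+1} = x_n - f(x_n)(x_n - x_{n-1})/(f(x_n) - f(x_{n-1}))

Iteration 1:
  f(-0.010000) = 1.020050
  f(1.020000) = -0.286805
  x_2 = 1.020000 - (-0.286805)×(1.020000 - (-0.010000))/(-0.286805 - 1.020050)
       = 0.793954
Iteration 2:
  f(1.020000) = -0.286805
  f(0.793954) = -0.169736
  x_3 = 0.793954 - (-0.169736)×(0.793954 - 1.020000)/(-0.169736 - (-0.286805))
       = 0.466215
Iteration 3:
  f(0.793954) = -0.169736
  f(0.466215) = 0.195305
  x_4 = 0.466215 - 0.195305×(0.466215 - 0.793954)/(0.195305 - (-0.169736))
       = 0.641562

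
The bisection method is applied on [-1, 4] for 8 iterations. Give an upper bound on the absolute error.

Bisection error bound: |error| ≤ (b-a)/2^n
|error| ≤ (4 - (-1))/2^8 = 5/2^8
|error| ≤ 0.0195312500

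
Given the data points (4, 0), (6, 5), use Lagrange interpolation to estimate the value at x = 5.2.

Lagrange interpolation formula:
P(x) = Σ yᵢ × Lᵢ(x)
where Lᵢ(x) = Π_{j≠i} (x - xⱼ)/(xᵢ - xⱼ)

L_0(5.2) = (5.2 - 6)/(4 - 6) = 0.400000
L_1(5.2) = (5.2 - 4)/(6 - 4) = 0.600000

P(5.2) = 0×L_0(5.2) + 5×L_1(5.2)
P(5.2) = 3.000000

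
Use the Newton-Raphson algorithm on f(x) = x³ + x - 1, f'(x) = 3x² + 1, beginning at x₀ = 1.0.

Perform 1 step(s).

f(x) = x³ + x - 1
f'(x) = 3x² + 1
x₀ = 1.0

Newton-Raphson formula: x_{n+1} = x_n - f(x_n)/f'(x_n)

Iteration 1:
  f(1.000000) = 1.000000
  f'(1.000000) = 4.000000
  x_1 = 1.000000 - 1.000000/4.000000 = 0.750000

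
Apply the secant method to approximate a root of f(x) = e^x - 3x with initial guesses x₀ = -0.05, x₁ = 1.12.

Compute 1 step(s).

f(x) = e^x - 3x
x₀ = -0.05, x₁ = 1.12

Secant formula: x_{n+1} = x_n - f(x_n)(x_n - x_{n-1})/(f(x_n) - f(x_{n-1}))

Iteration 1:
  f(-0.050000) = 1.101229
  f(1.120000) = -0.295146
  x_2 = 1.120000 - (-0.295146)×(1.120000 - (-0.050000))/(-0.295146 - 1.101229)
       = 0.872702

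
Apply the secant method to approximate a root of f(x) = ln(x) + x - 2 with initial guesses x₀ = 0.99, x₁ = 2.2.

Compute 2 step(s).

f(x) = ln(x) + x - 2
x₀ = 0.99, x₁ = 2.2

Secant formula: x_{n+1} = x_n - f(x_n)(x_n - x_{n-1})/(f(x_n) - f(x_{n-1}))

Iteration 1:
  f(0.990000) = -1.020050
  f(2.200000) = 0.988457
  x_2 = 2.200000 - 0.988457×(2.200000 - 0.990000)/(0.988457 - (-1.020050))
       = 1.604516
Iteration 2:
  f(2.200000) = 0.988457
  f(1.604516) = 0.077339
  x_3 = 1.604516 - 0.077339×(1.604516 - 2.200000)/(0.077339 - 0.988457)
       = 1.553970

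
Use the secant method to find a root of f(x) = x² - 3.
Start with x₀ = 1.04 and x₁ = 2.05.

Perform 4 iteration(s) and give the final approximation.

f(x) = x² - 3
x₀ = 1.04, x₁ = 2.05

Secant formula: x_{n+1} = x_n - f(x_n)(x_n - x_{n-1})/(f(x_n) - f(x_{n-1}))

Iteration 1:
  f(1.040000) = -1.918400
  f(2.050000) = 1.202500
  x_2 = 2.050000 - 1.202500×(2.050000 - 1.040000)/(1.202500 - (-1.918400))
       = 1.660841
Iteration 2:
  f(2.050000) = 1.202500
  f(1.660841) = -0.241606
  x_3 = 1.660841 - (-0.241606)×(1.660841 - 2.050000)/(-0.241606 - 1.202500)
       = 1.725950
Iteration 3:
  f(1.660841) = -0.241606
  f(1.725950) = -0.021098
  x_4 = 1.725950 - (-0.021098)×(1.725950 - 1.660841)/(-0.021098 - (-0.241606))
       = 1.732179
Iteration 4:
  f(1.725950) = -0.021098
  f(1.732179) = 0.000444
  x_5 = 1.732179 - 0.000444×(1.732179 - 1.725950)/(0.000444 - (-0.021098))
       = 1.732051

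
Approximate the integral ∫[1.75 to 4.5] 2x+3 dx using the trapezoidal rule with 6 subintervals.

f(x) = 2x+3
a = 1.75, b = 4.5, n = 6
h = (b - a)/n = 0.458333

Trapezoidal rule: (h/2)[f(x₀) + 2f(x₁) + 2f(x₂) + ... + f(xₙ)]

x_0 = 1.7500, f(x_0) = 6.500000, coefficient = 1
x_1 = 2.2083, f(x_1) = 7.416667, coefficient = 2
x_2 = 2.6667, f(x_2) = 8.333333, coefficient = 2
x_3 = 3.1250, f(x_3) = 9.250000, coefficient = 2
x_4 = 3.5833, f(x_4) = 10.166667, coefficient = 2
x_5 = 4.0417, f(x_5) = 11.083333, coefficient = 2
x_6 = 4.5000, f(x_6) = 12.000000, coefficient = 1

I ≈ (0.458333/2) × 111.000000 = 25.437500
Exact value: 25.437500
Error: 0.000000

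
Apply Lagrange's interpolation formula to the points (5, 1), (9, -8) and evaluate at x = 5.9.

Lagrange interpolation formula:
P(x) = Σ yᵢ × Lᵢ(x)
where Lᵢ(x) = Π_{j≠i} (x - xⱼ)/(xᵢ - xⱼ)

L_0(5.9) = (5.9 - 9)/(5 - 9) = 0.775000
L_1(5.9) = (5.9 - 5)/(9 - 5) = 0.225000

P(5.9) = 1×L_0(5.9) + (-8)×L_1(5.9)
P(5.9) = -1.025000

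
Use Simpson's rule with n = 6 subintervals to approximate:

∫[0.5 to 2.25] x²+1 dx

f(x) = x²+1
a = 0.5, b = 2.25, n = 6
h = (b - a)/n = 0.291667

Simpson's rule: (h/3)[f(x₀) + 4f(x₁) + 2f(x₂) + ... + f(xₙ)]

x_0 = 0.5000, f(x_0) = 1.250000, coefficient = 1
x_1 = 0.7917, f(x_1) = 1.626736, coefficient = 4
x_2 = 1.0833, f(x_2) = 2.173611, coefficient = 2
x_3 = 1.3750, f(x_3) = 2.890625, coefficient = 4
x_4 = 1.6667, f(x_4) = 3.777778, coefficient = 2
x_5 = 1.9583, f(x_5) = 4.835069, coefficient = 4
x_6 = 2.2500, f(x_6) = 6.062500, coefficient = 1

I ≈ (0.291667/3) × 56.625000 = 5.505208
Exact value: 5.505208
Error: 0.000000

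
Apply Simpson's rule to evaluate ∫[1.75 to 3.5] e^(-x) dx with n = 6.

f(x) = e^(-x)
a = 1.75, b = 3.5, n = 6
h = (b - a)/n = 0.291667

Simpson's rule: (h/3)[f(x₀) + 4f(x₁) + 2f(x₂) + ... + f(xₙ)]

x_0 = 1.7500, f(x_0) = 0.173774, coefficient = 1
x_1 = 2.0417, f(x_1) = 0.129812, coefficient = 4
x_2 = 2.3333, f(x_2) = 0.096972, coefficient = 2
x_3 = 2.6250, f(x_3) = 0.072440, coefficient = 4
x_4 = 2.9167, f(x_4) = 0.054114, coefficient = 2
x_5 = 3.2083, f(x_5) = 0.040424, coefficient = 4
x_6 = 3.5000, f(x_6) = 0.030197, coefficient = 1

I ≈ (0.291667/3) × 1.476846 = 0.143582
Exact value: 0.143577
Error: 0.000006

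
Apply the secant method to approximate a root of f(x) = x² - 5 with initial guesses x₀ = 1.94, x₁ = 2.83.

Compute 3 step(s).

f(x) = x² - 5
x₀ = 1.94, x₁ = 2.83

Secant formula: x_{n+1} = x_n - f(x_n)(x_n - x_{n-1})/(f(x_n) - f(x_{n-1}))

Iteration 1:
  f(1.940000) = -1.236400
  f(2.830000) = 3.008900
  x_2 = 2.830000 - 3.008900×(2.830000 - 1.940000)/(3.008900 - (-1.236400))
       = 2.199203
Iteration 2:
  f(2.830000) = 3.008900
  f(2.199203) = -0.163505
  x_3 = 2.199203 - (-0.163505)×(2.199203 - 2.830000)/(-0.163505 - 3.008900)
       = 2.231714
Iteration 3:
  f(2.199203) = -0.163505
  f(2.231714) = -0.019451
  x_4 = 2.231714 - (-0.019451)×(2.231714 - 2.199203)/(-0.019451 - (-0.163505))
       = 2.236104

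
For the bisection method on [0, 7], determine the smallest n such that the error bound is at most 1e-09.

We need (b-a)/2^n ≤ 1e-09
(7 - 0)/2^n ≤ 1e-09
7/2^n ≤ 1e-09
2^n ≥ 7000000000
n ≥ log₂(7000000000) = 32.70
n ≥ 33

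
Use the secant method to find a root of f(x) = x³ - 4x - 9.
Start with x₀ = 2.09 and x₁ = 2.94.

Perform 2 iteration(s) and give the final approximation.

f(x) = x³ - 4x - 9
x₀ = 2.09, x₁ = 2.94

Secant formula: x_{n+1} = x_n - f(x_n)(x_n - x_{n-1})/(f(x_n) - f(x_{n-1}))

Iteration 1:
  f(2.090000) = -8.230671
  f(2.940000) = 4.652184
  x_2 = 2.940000 - 4.652184×(2.940000 - 2.090000)/(4.652184 - (-8.230671))
       = 2.633053
Iteration 2:
  f(2.940000) = 4.652184
  f(2.633053) = -1.277343
  x_3 = 2.633053 - (-1.277343)×(2.633053 - 2.940000)/(-1.277343 - 4.652184)
       = 2.699176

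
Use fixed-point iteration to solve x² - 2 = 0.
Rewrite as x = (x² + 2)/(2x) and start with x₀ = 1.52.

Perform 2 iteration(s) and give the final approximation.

Equation: x² - 2 = 0
Fixed-point form: x = (x² + 2)/(2x)
x₀ = 1.52

x_1 = g(1.520000) = 1.417895
x_2 = g(1.417895) = 1.414218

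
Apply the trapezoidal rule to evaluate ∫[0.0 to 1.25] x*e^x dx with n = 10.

f(x) = x*e^x
a = 0.0, b = 1.25, n = 10
h = (b - a)/n = 0.125000

Trapezoidal rule: (h/2)[f(x₀) + 2f(x₁) + 2f(x₂) + ... + f(xₙ)]

x_0 = 0.0000, f(x_0) = 0.000000, coefficient = 1
x_1 = 0.1250, f(x_1) = 0.141644, coefficient = 2
x_2 = 0.2500, f(x_2) = 0.321006, coefficient = 2
x_3 = 0.3750, f(x_3) = 0.545622, coefficient = 2
x_4 = 0.5000, f(x_4) = 0.824361, coefficient = 2
x_5 = 0.6250, f(x_5) = 1.167654, coefficient = 2
x_6 = 0.7500, f(x_6) = 1.587750, coefficient = 2
x_7 = 0.8750, f(x_7) = 2.099016, coefficient = 2
x_8 = 1.0000, f(x_8) = 2.718282, coefficient = 2
x_9 = 1.1250, f(x_9) = 3.465244, coefficient = 2
x_10 = 1.2500, f(x_10) = 4.362929, coefficient = 1

I ≈ (0.125000/2) × 30.104084 = 1.881505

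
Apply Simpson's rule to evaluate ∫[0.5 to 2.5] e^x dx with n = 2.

f(x) = e^x
a = 0.5, b = 2.5, n = 2
h = (b - a)/n = 1.000000

Simpson's rule: (h/3)[f(x₀) + 4f(x₁) + 2f(x₂) + ... + f(xₙ)]

x_0 = 0.5000, f(x_0) = 1.648721, coefficient = 1
x_1 = 1.5000, f(x_1) = 4.481689, coefficient = 4
x_2 = 2.5000, f(x_2) = 12.182494, coefficient = 1

I ≈ (1.000000/3) × 31.757972 = 10.585991
Exact value: 10.533773
Error: 0.052218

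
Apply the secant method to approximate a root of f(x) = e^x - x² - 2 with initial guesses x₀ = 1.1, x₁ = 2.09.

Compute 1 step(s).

f(x) = e^x - x² - 2
x₀ = 1.1, x₁ = 2.09

Secant formula: x_{n+1} = x_n - f(x_n)(x_n - x_{n-1})/(f(x_n) - f(x_{n-1}))

Iteration 1:
  f(1.100000) = -0.205834
  f(2.090000) = 1.716815
  x_2 = 2.090000 - 1.716815×(2.090000 - 1.100000)/(1.716815 - (-0.205834))
       = 1.205987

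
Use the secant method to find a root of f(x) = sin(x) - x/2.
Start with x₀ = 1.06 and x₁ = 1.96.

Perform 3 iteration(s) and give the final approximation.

f(x) = sin(x) - x/2
x₀ = 1.06, x₁ = 1.96

Secant formula: x_{n+1} = x_n - f(x_n)(x_n - x_{n-1})/(f(x_n) - f(x_{n-1}))

Iteration 1:
  f(1.060000) = 0.342355
  f(1.960000) = -0.054788
  x_2 = 1.960000 - (-0.054788)×(1.960000 - 1.060000)/(-0.054788 - 0.342355)
       = 1.835839
Iteration 2:
  f(1.960000) = -0.054788
  f(1.835839) = 0.047162
  x_3 = 1.835839 - 0.047162×(1.835839 - 1.960000)/(0.047162 - (-0.054788))
       = 1.893275
Iteration 3:
  f(1.835839) = 0.047162
  f(1.893275) = 0.001815
  x_4 = 1.893275 - 0.001815×(1.893275 - 1.835839)/(0.001815 - 0.047162)
       = 1.895574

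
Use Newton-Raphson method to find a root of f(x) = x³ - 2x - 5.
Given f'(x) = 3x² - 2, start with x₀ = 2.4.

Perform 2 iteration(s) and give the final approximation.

f(x) = x³ - 2x - 5
f'(x) = 3x² - 2
x₀ = 2.4

Newton-Raphson formula: x_{n+1} = x_n - f(x_n)/f'(x_n)

Iteration 1:
  f(2.400000) = 4.024000
  f'(2.400000) = 15.280000
  x_1 = 2.400000 - 4.024000/15.280000 = 2.136649
Iteration 2:
  f(2.136649) = 0.481082
  f'(2.136649) = 11.695810
  x_2 = 2.136649 - 0.481082/11.695810 = 2.095516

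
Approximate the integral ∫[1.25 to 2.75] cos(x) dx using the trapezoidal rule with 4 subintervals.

f(x) = cos(x)
a = 1.25, b = 2.75, n = 4
h = (b - a)/n = 0.375000

Trapezoidal rule: (h/2)[f(x₀) + 2f(x₁) + 2f(x₂) + ... + f(xₙ)]

x_0 = 1.2500, f(x_0) = 0.315322, coefficient = 1
x_1 = 1.6250, f(x_1) = -0.054177, coefficient = 2
x_2 = 2.0000, f(x_2) = -0.416147, coefficient = 2
x_3 = 2.3750, f(x_3) = -0.720278, coefficient = 2
x_4 = 2.7500, f(x_4) = -0.924302, coefficient = 1

I ≈ (0.375000/2) × -2.990185 = -0.560660
Exact value: -0.567324
Error: 0.006664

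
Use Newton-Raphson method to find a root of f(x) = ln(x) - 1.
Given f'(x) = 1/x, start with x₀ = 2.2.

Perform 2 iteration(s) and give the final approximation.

f(x) = ln(x) - 1
f'(x) = 1/x
x₀ = 2.2

Newton-Raphson formula: x_{n+1} = x_n - f(x_n)/f'(x_n)

Iteration 1:
  f(2.200000) = -0.211543
  f'(2.200000) = 0.454545
  x_1 = 2.200000 - (-0.211543)/0.454545 = 2.665394
Iteration 2:
  f(2.665394) = -0.019648
  f'(2.665394) = 0.375179
  x_2 = 2.665394 - (-0.019648)/0.375179 = 2.717764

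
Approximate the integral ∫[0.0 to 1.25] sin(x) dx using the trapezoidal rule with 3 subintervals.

f(x) = sin(x)
a = 0.0, b = 1.25, n = 3
h = (b - a)/n = 0.416667

Trapezoidal rule: (h/2)[f(x₀) + 2f(x₁) + 2f(x₂) + ... + f(xₙ)]

x_0 = 0.0000, f(x_0) = 0.000000, coefficient = 1
x_1 = 0.4167, f(x_1) = 0.404715, coefficient = 2
x_2 = 0.8333, f(x_2) = 0.740177, coefficient = 2
x_3 = 1.2500, f(x_3) = 0.948985, coefficient = 1

I ≈ (0.416667/2) × 3.238767 = 0.674743
Exact value: 0.684678
Error: 0.009934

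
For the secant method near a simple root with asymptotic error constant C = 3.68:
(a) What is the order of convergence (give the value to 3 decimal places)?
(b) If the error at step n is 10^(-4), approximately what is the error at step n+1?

(a) Secant method has superlinear convergence with order φ = (1+√5)/2 ≈ 1.618.
    This means |e_{n+1}| ≈ C|e_n|^1.618.

(b) With |e_n| = 10^(-4) and C = 3.68:
    |e_{n+1}| ≈ 3.68 × (10^(-4))^1.618 = 3.68 × 10^(-6.47)

(a) ≈ 1.618 (golden ratio); (b) |e_{n+1}| ≈ 1.241e-06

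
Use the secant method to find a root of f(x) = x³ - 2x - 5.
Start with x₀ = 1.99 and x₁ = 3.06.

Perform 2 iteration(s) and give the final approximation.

f(x) = x³ - 2x - 5
x₀ = 1.99, x₁ = 3.06

Secant formula: x_{n+1} = x_n - f(x_n)(x_n - x_{n-1})/(f(x_n) - f(x_{n-1}))

Iteration 1:
  f(1.990000) = -1.099401
  f(3.060000) = 17.532616
  x_2 = 3.060000 - 17.532616×(3.060000 - 1.990000)/(17.532616 - (-1.099401))
       = 2.053136
Iteration 2:
  f(3.060000) = 17.532616
  f(2.053136) = -0.451545
  x_3 = 2.053136 - (-0.451545)×(2.053136 - 3.060000)/(-0.451545 - 17.532616)
       = 2.078417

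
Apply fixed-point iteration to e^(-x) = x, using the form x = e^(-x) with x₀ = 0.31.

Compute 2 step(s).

Equation: e^(-x) = x
Fixed-point form: x = e^(-x)
x₀ = 0.31

x_1 = g(0.310000) = 0.733447
x_2 = g(0.733447) = 0.480251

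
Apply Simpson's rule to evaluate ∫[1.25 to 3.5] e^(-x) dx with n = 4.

f(x) = e^(-x)
a = 1.25, b = 3.5, n = 4
h = (b - a)/n = 0.562500

Simpson's rule: (h/3)[f(x₀) + 4f(x₁) + 2f(x₂) + ... + f(xₙ)]

x_0 = 1.2500, f(x_0) = 0.286505, coefficient = 1
x_1 = 1.8125, f(x_1) = 0.163246, coefficient = 4
x_2 = 2.3750, f(x_2) = 0.093014, coefficient = 2
x_3 = 2.9375, f(x_3) = 0.052998, coefficient = 4
x_4 = 3.5000, f(x_4) = 0.030197, coefficient = 1

I ≈ (0.562500/3) × 1.367705 = 0.256445
Exact value: 0.256307
Error: 0.000137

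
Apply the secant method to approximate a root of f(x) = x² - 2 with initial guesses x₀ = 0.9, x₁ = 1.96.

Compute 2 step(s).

f(x) = x² - 2
x₀ = 0.9, x₁ = 1.96

Secant formula: x_{n+1} = x_n - f(x_n)(x_n - x_{n-1})/(f(x_n) - f(x_{n-1}))

Iteration 1:
  f(0.900000) = -1.190000
  f(1.960000) = 1.841600
  x_2 = 1.960000 - 1.841600×(1.960000 - 0.900000)/(1.841600 - (-1.190000))
       = 1.316084
Iteration 2:
  f(1.960000) = 1.841600
  f(1.316084) = -0.267923
  x_3 = 1.316084 - (-0.267923)×(1.316084 - 1.960000)/(-0.267923 - 1.841600)
       = 1.397865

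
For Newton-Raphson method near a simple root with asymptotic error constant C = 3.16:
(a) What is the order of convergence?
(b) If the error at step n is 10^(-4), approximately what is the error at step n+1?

(a) Newton-Raphson has quadratic (order 2) convergence near simple roots.
    This means |e_{n+1}| ≈ C|e_n|².

(b) With |e_n| = 10^(-4) and C = 3.16:
    |e_{n+1}| ≈ 3.16 × (10^(-4))² = 3.16 × 10^(-8)

(a) 2 (quadratic); (b) |e_{n+1}| ≈ 3.160e-08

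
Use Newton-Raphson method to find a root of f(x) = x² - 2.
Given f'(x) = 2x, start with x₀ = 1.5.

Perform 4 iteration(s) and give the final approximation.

f(x) = x² - 2
f'(x) = 2x
x₀ = 1.5

Newton-Raphson formula: x_{n+1} = x_n - f(x_n)/f'(x_n)

Iteration 1:
  f(1.500000) = 0.250000
  f'(1.500000) = 3.000000
  x_1 = 1.500000 - 0.250000/3.000000 = 1.416667
Iteration 2:
  f(1.416667) = 0.006944
  f'(1.416667) = 2.833333
  x_2 = 1.416667 - 0.006944/2.833333 = 1.414216
Iteration 3:
  f(1.414216) = 0.000006
  f'(1.414216) = 2.828431
  x_3 = 1.414216 - 0.000006/2.828431 = 1.414214
Iteration 4:
  f(1.414214) = 0.000000
  f'(1.414214) = 2.828427
  x_4 = 1.414214 - 0.000000/2.828427 = 1.414214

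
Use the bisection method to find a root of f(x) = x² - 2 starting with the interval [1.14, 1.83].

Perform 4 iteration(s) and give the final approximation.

f(x) = x² - 2
Initial interval: [1.14, 1.83]

Iteration 1:
  c_1 = (1.140000 + 1.830000)/2 = 1.485000
  f(c_1) = f(1.485000) = 0.205225
  f(a) × f(c) < 0, new interval: [1.140000, 1.485000]
Iteration 2:
  c_2 = (1.140000 + 1.485000)/2 = 1.312500
  f(c_2) = f(1.312500) = -0.277344
  f(a) × f(c) ≥ 0, new interval: [1.312500, 1.485000]
Iteration 3:
  c_3 = (1.312500 + 1.485000)/2 = 1.398750
  f(c_3) = f(1.398750) = -0.043498
  f(a) × f(c) ≥ 0, new interval: [1.398750, 1.485000]
Iteration 4:
  c_4 = (1.398750 + 1.485000)/2 = 1.441875
  f(c_4) = f(1.441875) = 0.079004
  f(a) × f(c) < 0, new interval: [1.398750, 1.441875]

After 4 iteration(s), the approximation is c_4 = 1.441875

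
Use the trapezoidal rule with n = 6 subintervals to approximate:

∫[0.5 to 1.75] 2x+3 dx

f(x) = 2x+3
a = 0.5, b = 1.75, n = 6
h = (b - a)/n = 0.208333

Trapezoidal rule: (h/2)[f(x₀) + 2f(x₁) + 2f(x₂) + ... + f(xₙ)]

x_0 = 0.5000, f(x_0) = 4.000000, coefficient = 1
x_1 = 0.7083, f(x_1) = 4.416667, coefficient = 2
x_2 = 0.9167, f(x_2) = 4.833333, coefficient = 2
x_3 = 1.1250, f(x_3) = 5.250000, coefficient = 2
x_4 = 1.3333, f(x_4) = 5.666667, coefficient = 2
x_5 = 1.5417, f(x_5) = 6.083333, coefficient = 2
x_6 = 1.7500, f(x_6) = 6.500000, coefficient = 1

I ≈ (0.208333/2) × 63.000000 = 6.562500
Exact value: 6.562500
Error: 0.000000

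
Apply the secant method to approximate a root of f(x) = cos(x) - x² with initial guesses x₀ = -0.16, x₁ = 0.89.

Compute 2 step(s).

f(x) = cos(x) - x²
x₀ = -0.16, x₁ = 0.89

Secant formula: x_{n+1} = x_n - f(x_n)(x_n - x_{n-1})/(f(x_n) - f(x_{n-1}))

Iteration 1:
  f(-0.160000) = 0.961627
  f(0.890000) = -0.162688
  x_2 = 0.890000 - (-0.162688)×(0.890000 - (-0.160000))/(-0.162688 - 0.961627)
       = 0.738065
Iteration 2:
  f(0.890000) = -0.162688
  f(0.738065) = 0.195031
  x_3 = 0.738065 - 0.195031×(0.738065 - 0.890000)/(0.195031 - (-0.162688))
       = 0.820901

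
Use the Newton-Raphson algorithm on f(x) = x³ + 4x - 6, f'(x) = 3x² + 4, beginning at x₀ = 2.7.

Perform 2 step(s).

f(x) = x³ + 4x - 6
f'(x) = 3x² + 4
x₀ = 2.7

Newton-Raphson formula: x_{n+1} = x_n - f(x_n)/f'(x_n)

Iteration 1:
  f(2.700000) = 24.483000
  f'(2.700000) = 25.870000
  x_1 = 2.700000 - 24.483000/25.870000 = 1.753614
Iteration 2:
  f(1.753614) = 6.407106
  f'(1.753614) = 13.225489
  x_2 = 1.753614 - 6.407106/13.225489 = 1.269163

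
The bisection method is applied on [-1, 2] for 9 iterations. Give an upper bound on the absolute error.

Bisection error bound: |error| ≤ (b-a)/2^n
|error| ≤ (2 - (-1))/2^9 = 3/2^9
|error| ≤ 0.0058593750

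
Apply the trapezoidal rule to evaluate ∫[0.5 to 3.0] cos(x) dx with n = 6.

f(x) = cos(x)
a = 0.5, b = 3.0, n = 6
h = (b - a)/n = 0.416667

Trapezoidal rule: (h/2)[f(x₀) + 2f(x₁) + 2f(x₂) + ... + f(xₙ)]

x_0 = 0.5000, f(x_0) = 0.877583, coefficient = 1
x_1 = 0.9167, f(x_1) = 0.608469, coefficient = 2
x_2 = 1.3333, f(x_2) = 0.235238, coefficient = 2
x_3 = 1.7500, f(x_3) = -0.178246, coefficient = 2
x_4 = 2.1667, f(x_4) = -0.561229, coefficient = 2
x_5 = 2.5833, f(x_5) = -0.848178, coefficient = 2
x_6 = 3.0000, f(x_6) = -0.989992, coefficient = 1

I ≈ (0.416667/2) × -1.600305 = -0.333397
Exact value: -0.338306
Error: 0.004909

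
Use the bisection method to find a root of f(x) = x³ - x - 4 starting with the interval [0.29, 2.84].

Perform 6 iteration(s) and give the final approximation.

f(x) = x³ - x - 4
Initial interval: [0.29, 2.84]

Iteration 1:
  c_1 = (0.290000 + 2.840000)/2 = 1.565000
  f(c_1) = f(1.565000) = -1.731963
  f(a) × f(c) ≥ 0, new interval: [1.565000, 2.840000]
Iteration 2:
  c_2 = (1.565000 + 2.840000)/2 = 2.202500
  f(c_2) = f(2.202500) = 4.481841
  f(a) × f(c) < 0, new interval: [1.565000, 2.202500]
Iteration 3:
  c_3 = (1.565000 + 2.202500)/2 = 1.883750
  f(c_3) = f(1.883750) = 0.800763
  f(a) × f(c) < 0, new interval: [1.565000, 1.883750]
Iteration 4:
  c_4 = (1.565000 + 1.883750)/2 = 1.724375
  f(c_4) = f(1.724375) = -0.596999
  f(a) × f(c) ≥ 0, new interval: [1.724375, 1.883750]
Iteration 5:
  c_5 = (1.724375 + 1.883750)/2 = 1.804062
  f(c_5) = f(1.804062) = 0.067514
  f(a) × f(c) < 0, new interval: [1.724375, 1.804062]
Iteration 6:
  c_6 = (1.724375 + 1.804062)/2 = 1.764219
  f(c_6) = f(1.764219) = -0.273145
  f(a) × f(c) ≥ 0, new interval: [1.764219, 1.804062]

After 6 iteration(s), the approximation is c_6 = 1.764219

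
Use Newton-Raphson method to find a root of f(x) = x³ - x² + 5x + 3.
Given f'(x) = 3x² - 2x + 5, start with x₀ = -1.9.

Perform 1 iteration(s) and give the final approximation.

f(x) = x³ - x² + 5x + 3
f'(x) = 3x² - 2x + 5
x₀ = -1.9

Newton-Raphson formula: x_{n+1} = x_n - f(x_n)/f'(x_n)

Iteration 1:
  f(-1.900000) = -16.969000
  f'(-1.900000) = 19.630000
  x_1 = -1.900000 - (-16.969000)/19.630000 = -1.035558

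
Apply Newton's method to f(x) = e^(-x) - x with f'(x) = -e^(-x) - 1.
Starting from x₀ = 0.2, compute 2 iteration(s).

f(x) = e^(-x) - x
f'(x) = -e^(-x) - 1
x₀ = 0.2

Newton-Raphson formula: x_{n+1} = x_n - f(x_n)/f'(x_n)

Iteration 1:
  f(0.200000) = 0.618731
  f'(0.200000) = -1.818731
  x_1 = 0.200000 - 0.618731/(-1.818731) = 0.540199
Iteration 2:
  f(0.540199) = 0.042433
  f'(0.540199) = -1.582632
  x_2 = 0.540199 - 0.042433/(-1.582632) = 0.567011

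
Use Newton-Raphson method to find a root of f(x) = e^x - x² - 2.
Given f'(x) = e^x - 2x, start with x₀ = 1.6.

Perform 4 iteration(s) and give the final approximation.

f(x) = e^x - x² - 2
f'(x) = e^x - 2x
x₀ = 1.6

Newton-Raphson formula: x_{n+1} = x_n - f(x_n)/f'(x_n)

Iteration 1:
  f(1.600000) = 0.393032
  f'(1.600000) = 1.753032
  x_1 = 1.600000 - 0.393032/1.753032 = 1.375799
Iteration 2:
  f(1.375799) = 0.065415
  f'(1.375799) = 1.206639
  x_2 = 1.375799 - 0.065415/1.206639 = 1.321586
Iteration 3:
  f(1.321586) = 0.002774
  f'(1.321586) = 1.106192
  x_3 = 1.321586 - 0.002774/1.106192 = 1.319079
Iteration 4:
  f(1.319079) = 0.000005
  f'(1.319079) = 1.101817
  x_4 = 1.319079 - 0.000005/1.101817 = 1.319074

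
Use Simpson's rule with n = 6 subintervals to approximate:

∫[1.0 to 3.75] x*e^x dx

f(x) = x*e^x
a = 1.0, b = 3.75, n = 6
h = (b - a)/n = 0.458333

Simpson's rule: (h/3)[f(x₀) + 4f(x₁) + 2f(x₂) + ... + f(xₙ)]

x_0 = 1.0000, f(x_0) = 2.718282, coefficient = 1
x_1 = 1.4583, f(x_1) = 6.269067, coefficient = 4
x_2 = 1.9167, f(x_2) = 13.029998, coefficient = 2
x_3 = 2.3750, f(x_3) = 25.533656, coefficient = 4
x_4 = 2.8333, f(x_4) = 48.172446, coefficient = 2
x_5 = 3.2917, f(x_5) = 88.505145, coefficient = 4
x_6 = 3.7500, f(x_6) = 159.454058, coefficient = 1

I ≈ (0.458333/3) × 765.808703 = 116.998552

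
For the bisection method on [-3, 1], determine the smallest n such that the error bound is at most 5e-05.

We need (b-a)/2^n ≤ 5e-05
(1 - (-3))/2^n ≤ 5e-05
4/2^n ≤ 5e-05
2^n ≥ 80000
n ≥ log₂(80000) = 16.29
n ≥ 17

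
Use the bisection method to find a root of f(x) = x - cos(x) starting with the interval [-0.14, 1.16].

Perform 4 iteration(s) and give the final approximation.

f(x) = x - cos(x)
Initial interval: [-0.14, 1.16]

Iteration 1:
  c_1 = (-0.140000 + 1.160000)/2 = 0.510000
  f(c_1) = f(0.510000) = -0.362745
  f(a) × f(c) ≥ 0, new interval: [0.510000, 1.160000]
Iteration 2:
  c_2 = (0.510000 + 1.160000)/2 = 0.835000
  f(c_2) = f(0.835000) = 0.163822
  f(a) × f(c) < 0, new interval: [0.510000, 0.835000]
Iteration 3:
  c_3 = (0.510000 + 0.835000)/2 = 0.672500
  f(c_3) = f(0.672500) = -0.109767
  f(a) × f(c) ≥ 0, new interval: [0.672500, 0.835000]
Iteration 4:
  c_4 = (0.672500 + 0.835000)/2 = 0.753750
  f(c_4) = f(0.753750) = 0.024622
  f(a) × f(c) < 0, new interval: [0.672500, 0.753750]

After 4 iteration(s), the approximation is c_4 = 0.753750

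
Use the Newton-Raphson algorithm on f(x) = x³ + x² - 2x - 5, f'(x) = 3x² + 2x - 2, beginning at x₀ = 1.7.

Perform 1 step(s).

f(x) = x³ + x² - 2x - 5
f'(x) = 3x² + 2x - 2
x₀ = 1.7

Newton-Raphson formula: x_{n+1} = x_n - f(x_n)/f'(x_n)

Iteration 1:
  f(1.700000) = -0.597000
  f'(1.700000) = 10.070000
  x_1 = 1.700000 - (-0.597000)/10.070000 = 1.759285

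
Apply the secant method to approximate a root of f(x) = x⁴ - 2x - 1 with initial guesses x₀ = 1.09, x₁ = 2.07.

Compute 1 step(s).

f(x) = x⁴ - 2x - 1
x₀ = 1.09, x₁ = 2.07

Secant formula: x_{n+1} = x_n - f(x_n)(x_n - x_{n-1})/(f(x_n) - f(x_{n-1}))

Iteration 1:
  f(1.090000) = -1.768418
  f(2.070000) = 13.220368
  x_2 = 2.070000 - 13.220368×(2.070000 - 1.090000)/(13.220368 - (-1.768418))
       = 1.205623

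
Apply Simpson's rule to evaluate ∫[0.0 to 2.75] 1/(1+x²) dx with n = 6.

f(x) = 1/(1+x²)
a = 0.0, b = 2.75, n = 6
h = (b - a)/n = 0.458333

Simpson's rule: (h/3)[f(x₀) + 4f(x₁) + 2f(x₂) + ... + f(xₙ)]

x_0 = 0.0000, f(x_0) = 1.000000, coefficient = 1
x_1 = 0.4583, f(x_1) = 0.826399, coefficient = 4
x_2 = 0.9167, f(x_2) = 0.543396, coefficient = 2
x_3 = 1.3750, f(x_3) = 0.345946, coefficient = 4
x_4 = 1.8333, f(x_4) = 0.229299, coefficient = 2
x_5 = 2.2917, f(x_5) = 0.159956, coefficient = 4
x_6 = 2.7500, f(x_6) = 0.116788, coefficient = 1

I ≈ (0.458333/3) × 7.991381 = 1.220905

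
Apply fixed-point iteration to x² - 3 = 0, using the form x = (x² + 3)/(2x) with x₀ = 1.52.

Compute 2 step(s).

Equation: x² - 3 = 0
Fixed-point form: x = (x² + 3)/(2x)
x₀ = 1.52

x_1 = g(1.520000) = 1.746842
x_2 = g(1.746842) = 1.732113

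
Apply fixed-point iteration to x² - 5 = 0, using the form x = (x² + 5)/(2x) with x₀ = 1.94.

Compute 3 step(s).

Equation: x² - 5 = 0
Fixed-point form: x = (x² + 5)/(2x)
x₀ = 1.94

x_1 = g(1.940000) = 2.258660
x_2 = g(2.258660) = 2.236181
x_3 = g(2.236181) = 2.236068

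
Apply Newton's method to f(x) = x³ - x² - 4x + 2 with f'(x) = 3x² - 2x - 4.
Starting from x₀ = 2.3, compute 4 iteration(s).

f(x) = x³ - x² - 4x + 2
f'(x) = 3x² - 2x - 4
x₀ = 2.3

Newton-Raphson formula: x_{n+1} = x_n - f(x_n)/f'(x_n)

Iteration 1:
  f(2.300000) = -0.323000
  f'(2.300000) = 7.270000
  x_1 = 2.300000 - (-0.323000)/7.270000 = 2.344429
Iteration 2:
  f(2.344429) = 0.011734
  f'(2.344429) = 7.800186
  x_2 = 2.344429 - 0.011734/7.800186 = 2.342925
Iteration 3:
  f(2.342925) = 0.000014
  f'(2.342925) = 7.782041
  x_3 = 2.342925 - 0.000014/7.782041 = 2.342923
Iteration 4:
  f(2.342923) = 0.000000
  f'(2.342923) = 7.782020
  x_4 = 2.342923 - 0.000000/7.782020 = 2.342923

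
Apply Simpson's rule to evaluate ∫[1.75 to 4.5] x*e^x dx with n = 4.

f(x) = x*e^x
a = 1.75, b = 4.5, n = 4
h = (b - a)/n = 0.687500

Simpson's rule: (h/3)[f(x₀) + 4f(x₁) + 2f(x₂) + ... + f(xₙ)]

x_0 = 1.7500, f(x_0) = 10.070555, coefficient = 1
x_1 = 2.4375, f(x_1) = 27.895710, coefficient = 4
x_2 = 3.1250, f(x_2) = 71.124672, coefficient = 2
x_3 = 3.8125, f(x_3) = 172.566927, coefficient = 4
x_4 = 4.5000, f(x_4) = 405.077091, coefficient = 1

I ≈ (0.687500/3) × 1359.247538 = 311.494227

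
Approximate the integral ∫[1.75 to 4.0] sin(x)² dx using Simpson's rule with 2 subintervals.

f(x) = sin(x)²
a = 1.75, b = 4.0, n = 2
h = (b - a)/n = 1.125000

Simpson's rule: (h/3)[f(x₀) + 4f(x₁) + 2f(x₂) + ... + f(xₙ)]

x_0 = 1.7500, f(x_0) = 0.968228, coefficient = 1
x_1 = 2.8750, f(x_1) = 0.069404, coefficient = 4
x_2 = 4.0000, f(x_2) = 0.572750, coefficient = 1

I ≈ (1.125000/3) × 1.818594 = 0.681973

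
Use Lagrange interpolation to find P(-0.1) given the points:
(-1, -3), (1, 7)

Lagrange interpolation formula:
P(x) = Σ yᵢ × Lᵢ(x)
where Lᵢ(x) = Π_{j≠i} (x - xⱼ)/(xᵢ - xⱼ)

L_0(-0.1) = (-0.1 - 1)/(-1 - 1) = 0.550000
L_1(-0.1) = (-0.1 - (-1))/(1 - (-1)) = 0.450000

P(-0.1) = (-3)×L_0(-0.1) + 7×L_1(-0.1)
P(-0.1) = 1.500000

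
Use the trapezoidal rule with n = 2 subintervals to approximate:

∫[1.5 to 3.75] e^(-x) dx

f(x) = e^(-x)
a = 1.5, b = 3.75, n = 2
h = (b - a)/n = 1.125000

Trapezoidal rule: (h/2)[f(x₀) + 2f(x₁) + 2f(x₂) + ... + f(xₙ)]

x_0 = 1.5000, f(x_0) = 0.223130, coefficient = 1
x_1 = 2.6250, f(x_1) = 0.072440, coefficient = 2
x_2 = 3.7500, f(x_2) = 0.023518, coefficient = 1

I ≈ (1.125000/2) × 0.391527 = 0.220234
Exact value: 0.199612
Error: 0.020622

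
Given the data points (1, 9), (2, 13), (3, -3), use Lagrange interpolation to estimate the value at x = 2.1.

Lagrange interpolation formula:
P(x) = Σ yᵢ × Lᵢ(x)
where Lᵢ(x) = Π_{j≠i} (x - xⱼ)/(xᵢ - xⱼ)

L_0(2.1) = (2.1 - 2)/(1 - 2) × (2.1 - 3)/(1 - 3) = -0.045000
L_1(2.1) = (2.1 - 1)/(2 - 1) × (2.1 - 3)/(2 - 3) = 0.990000
L_2(2.1) = (2.1 - 1)/(3 - 1) × (2.1 - 2)/(3 - 2) = 0.055000

P(2.1) = 9×L_0(2.1) + 13×L_1(2.1) + (-3)×L_2(2.1)
P(2.1) = 12.300000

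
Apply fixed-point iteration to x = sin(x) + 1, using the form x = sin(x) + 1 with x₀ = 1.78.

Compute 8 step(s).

Equation: x = sin(x) + 1
Fixed-point form: x = sin(x) + 1
x₀ = 1.78

x_1 = g(1.780000) = 1.978197
x_2 = g(1.978197) = 1.918154
x_3 = g(1.918154) = 1.940275
x_4 = g(1.940275) = 1.932516
x_5 = g(1.932516) = 1.935290
x_6 = g(1.935290) = 1.934304
x_7 = g(1.934304) = 1.934655
x_8 = g(1.934655) = 1.934530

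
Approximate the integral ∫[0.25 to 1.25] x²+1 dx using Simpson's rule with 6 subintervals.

f(x) = x²+1
a = 0.25, b = 1.25, n = 6
h = (b - a)/n = 0.166667

Simpson's rule: (h/3)[f(x₀) + 4f(x₁) + 2f(x₂) + ... + f(xₙ)]

x_0 = 0.2500, f(x_0) = 1.062500, coefficient = 1
x_1 = 0.4167, f(x_1) = 1.173611, coefficient = 4
x_2 = 0.5833, f(x_2) = 1.340278, coefficient = 2
x_3 = 0.7500, f(x_3) = 1.562500, coefficient = 4
x_4 = 0.9167, f(x_4) = 1.840278, coefficient = 2
x_5 = 1.0833, f(x_5) = 2.173611, coefficient = 4
x_6 = 1.2500, f(x_6) = 2.562500, coefficient = 1

I ≈ (0.166667/3) × 29.625000 = 1.645833
Exact value: 1.645833
Error: 0.000000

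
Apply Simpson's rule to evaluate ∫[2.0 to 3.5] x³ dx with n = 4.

f(x) = x³
a = 2.0, b = 3.5, n = 4
h = (b - a)/n = 0.375000

Simpson's rule: (h/3)[f(x₀) + 4f(x₁) + 2f(x₂) + ... + f(xₙ)]

x_0 = 2.0000, f(x_0) = 8.000000, coefficient = 1
x_1 = 2.3750, f(x_1) = 13.396484, coefficient = 4
x_2 = 2.7500, f(x_2) = 20.796875, coefficient = 2
x_3 = 3.1250, f(x_3) = 30.517578, coefficient = 4
x_4 = 3.5000, f(x_4) = 42.875000, coefficient = 1

I ≈ (0.375000/3) × 268.125000 = 33.515625
Exact value: 33.515625
Error: 0.000000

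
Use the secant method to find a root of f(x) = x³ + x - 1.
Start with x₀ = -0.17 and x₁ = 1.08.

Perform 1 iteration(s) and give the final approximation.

f(x) = x³ + x - 1
x₀ = -0.17, x₁ = 1.08

Secant formula: x_{n+1} = x_n - f(x_n)(x_n - x_{n-1})/(f(x_n) - f(x_{n-1}))

Iteration 1:
  f(-0.170000) = -1.174913
  f(1.080000) = 1.339712
  x_2 = 1.080000 - 1.339712×(1.080000 - (-0.170000))/(1.339712 - (-1.174913))
       = 0.414040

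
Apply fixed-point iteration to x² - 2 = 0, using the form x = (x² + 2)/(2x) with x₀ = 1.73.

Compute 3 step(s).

Equation: x² - 2 = 0
Fixed-point form: x = (x² + 2)/(2x)
x₀ = 1.73

x_1 = g(1.730000) = 1.443035
x_2 = g(1.443035) = 1.414501
x_3 = g(1.414501) = 1.414214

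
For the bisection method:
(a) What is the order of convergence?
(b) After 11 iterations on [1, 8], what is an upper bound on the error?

(a) Bisection has linear (order 1) convergence; the error is halved each step.

(b) Error bound = (b-a)/2^n = (8 - 1)/2^{11}
    = 7/2^{11}

(a) 1 (linear); (b) error ≤ 3.42e-03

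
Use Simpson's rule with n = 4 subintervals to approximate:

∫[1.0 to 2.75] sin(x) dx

f(x) = sin(x)
a = 1.0, b = 2.75, n = 4
h = (b - a)/n = 0.437500

Simpson's rule: (h/3)[f(x₀) + 4f(x₁) + 2f(x₂) + ... + f(xₙ)]

x_0 = 1.0000, f(x_0) = 0.841471, coefficient = 1
x_1 = 1.4375, f(x_1) = 0.991129, coefficient = 4
x_2 = 1.8750, f(x_2) = 0.954086, coefficient = 2
x_3 = 2.3125, f(x_3) = 0.737319, coefficient = 4
x_4 = 2.7500, f(x_4) = 0.381661, coefficient = 1

I ≈ (0.437500/3) × 10.045095 = 1.464910
Exact value: 1.464605
Error: 0.000305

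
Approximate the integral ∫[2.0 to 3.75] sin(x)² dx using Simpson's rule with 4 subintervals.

f(x) = sin(x)²
a = 2.0, b = 3.75, n = 4
h = (b - a)/n = 0.437500

Simpson's rule: (h/3)[f(x₀) + 4f(x₁) + 2f(x₂) + ... + f(xₙ)]

x_0 = 2.0000, f(x_0) = 0.826822, coefficient = 1
x_1 = 2.4375, f(x_1) = 0.419052, coefficient = 4
x_2 = 2.8750, f(x_2) = 0.069404, coefficient = 2
x_3 = 3.3125, f(x_3) = 0.028926, coefficient = 4
x_4 = 3.7500, f(x_4) = 0.326682, coefficient = 1

I ≈ (0.437500/3) × 3.084225 = 0.449783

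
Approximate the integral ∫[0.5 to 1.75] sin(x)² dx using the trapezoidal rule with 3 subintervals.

f(x) = sin(x)²
a = 0.5, b = 1.75, n = 3
h = (b - a)/n = 0.416667

Trapezoidal rule: (h/2)[f(x₀) + 2f(x₁) + 2f(x₂) + ... + f(xₙ)]

x_0 = 0.5000, f(x_0) = 0.229849, coefficient = 1
x_1 = 0.9167, f(x_1) = 0.629766, coefficient = 2
x_2 = 1.3333, f(x_2) = 0.944663, coefficient = 2
x_3 = 1.7500, f(x_3) = 0.968228, coefficient = 1

I ≈ (0.416667/2) × 4.346935 = 0.905612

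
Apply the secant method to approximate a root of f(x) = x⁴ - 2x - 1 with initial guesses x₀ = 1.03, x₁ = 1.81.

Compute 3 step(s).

f(x) = x⁴ - 2x - 1
x₀ = 1.03, x₁ = 1.81

Secant formula: x_{n+1} = x_n - f(x_n)(x_n - x_{n-1})/(f(x_n) - f(x_{n-1}))

Iteration 1:
  f(1.030000) = -1.934491
  f(1.810000) = 6.112831
  x_2 = 1.810000 - 6.112831×(1.810000 - 1.030000)/(6.112831 - (-1.934491))
       = 1.217504
Iteration 2:
  f(1.810000) = 6.112831
  f(1.217504) = -1.237749
  x_3 = 1.217504 - (-1.237749)×(1.217504 - 1.810000)/(-1.237749 - 6.112831)
       = 1.317273
Iteration 3:
  f(1.217504) = -1.237749
  f(1.317273) = -0.623599
  x_4 = 1.317273 - (-0.623599)×(1.317273 - 1.217504)/(-0.623599 - (-1.237749))
       = 1.418577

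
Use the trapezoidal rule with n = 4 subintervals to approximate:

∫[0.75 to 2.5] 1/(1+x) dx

f(x) = 1/(1+x)
a = 0.75, b = 2.5, n = 4
h = (b - a)/n = 0.437500

Trapezoidal rule: (h/2)[f(x₀) + 2f(x₁) + 2f(x₂) + ... + f(xₙ)]

x_0 = 0.7500, f(x_0) = 0.571429, coefficient = 1
x_1 = 1.1875, f(x_1) = 0.457143, coefficient = 2
x_2 = 1.6250, f(x_2) = 0.380952, coefficient = 2
x_3 = 2.0625, f(x_3) = 0.326531, coefficient = 2
x_4 = 2.5000, f(x_4) = 0.285714, coefficient = 1

I ≈ (0.437500/2) × 3.186395 = 0.697024
Exact value: 0.693147
Error: 0.003877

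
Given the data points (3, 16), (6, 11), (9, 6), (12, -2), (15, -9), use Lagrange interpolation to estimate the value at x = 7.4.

Lagrange interpolation formula:
P(x) = Σ yᵢ × Lᵢ(x)
where Lᵢ(x) = Π_{j≠i} (x - xⱼ)/(xᵢ - xⱼ)

L_0(7.4) = (7.4 - 6)/(3 - 6) × (7.4 - 9)/(3 - 9) × (7.4 - 12)/(3 - 12) × (7.4 - 15)/(3 - 15) = -0.040283
L_1(7.4) = (7.4 - 3)/(6 - 3) × (7.4 - 9)/(6 - 9) × (7.4 - 12)/(6 - 12) × (7.4 - 15)/(6 - 15) = 0.506416
L_2(7.4) = (7.4 - 3)/(9 - 3) × (7.4 - 6)/(9 - 6) × (7.4 - 12)/(9 - 12) × (7.4 - 15)/(9 - 15) = 0.664672
L_3(7.4) = (7.4 - 3)/(12 - 3) × (7.4 - 6)/(12 - 6) × (7.4 - 9)/(12 - 9) × (7.4 - 15)/(12 - 15) = -0.154127
L_4(7.4) = (7.4 - 3)/(15 - 3) × (7.4 - 6)/(15 - 6) × (7.4 - 9)/(15 - 9) × (7.4 - 12)/(15 - 12) = 0.023322

P(7.4) = 16×L_0(7.4) + 11×L_1(7.4) + 6×L_2(7.4) + (-2)×L_3(7.4) + (-9)×L_4(7.4)
P(7.4) = 9.012438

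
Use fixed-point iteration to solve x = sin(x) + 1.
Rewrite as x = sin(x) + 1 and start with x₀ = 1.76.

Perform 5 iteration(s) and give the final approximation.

Equation: x = sin(x) + 1
Fixed-point form: x = sin(x) + 1
x₀ = 1.76

x_1 = g(1.760000) = 1.982154
x_2 = g(1.982154) = 1.916579
x_3 = g(1.916579) = 1.940811
x_4 = g(1.940811) = 1.932322
x_5 = g(1.932322) = 1.935358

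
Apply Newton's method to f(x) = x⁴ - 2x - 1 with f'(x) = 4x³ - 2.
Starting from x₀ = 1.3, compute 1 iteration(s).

f(x) = x⁴ - 2x - 1
f'(x) = 4x³ - 2
x₀ = 1.3

Newton-Raphson formula: x_{n+1} = x_n - f(x_n)/f'(x_n)

Iteration 1:
  f(1.300000) = -0.743900
  f'(1.300000) = 6.788000
  x_1 = 1.300000 - (-0.743900)/6.788000 = 1.409590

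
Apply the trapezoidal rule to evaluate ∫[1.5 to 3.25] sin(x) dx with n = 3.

f(x) = sin(x)
a = 1.5, b = 3.25, n = 3
h = (b - a)/n = 0.583333

Trapezoidal rule: (h/2)[f(x₀) + 2f(x₁) + 2f(x₂) + ... + f(xₙ)]

x_0 = 1.5000, f(x_0) = 0.997495, coefficient = 1
x_1 = 2.0833, f(x_1) = 0.871503, coefficient = 2
x_2 = 2.6667, f(x_2) = 0.457273, coefficient = 2
x_3 = 3.2500, f(x_3) = -0.108195, coefficient = 1

I ≈ (0.583333/2) × 3.546851 = 1.034498
Exact value: 1.064867
Error: 0.030369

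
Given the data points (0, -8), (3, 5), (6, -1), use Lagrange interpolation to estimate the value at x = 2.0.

Lagrange interpolation formula:
P(x) = Σ yᵢ × Lᵢ(x)
where Lᵢ(x) = Π_{j≠i} (x - xⱼ)/(xᵢ - xⱼ)

L_0(2.0) = (2.0 - 3)/(0 - 3) × (2.0 - 6)/(0 - 6) = 0.222222
L_1(2.0) = (2.0 - 0)/(3 - 0) × (2.0 - 6)/(3 - 6) = 0.888889
L_2(2.0) = (2.0 - 0)/(6 - 0) × (2.0 - 3)/(6 - 3) = -0.111111

P(2.0) = (-8)×L_0(2.0) + 5×L_1(2.0) + (-1)×L_2(2.0)
P(2.0) = 2.777778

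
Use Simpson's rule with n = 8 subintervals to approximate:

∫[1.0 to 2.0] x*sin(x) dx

f(x) = x*sin(x)
a = 1.0, b = 2.0, n = 8
h = (b - a)/n = 0.125000

Simpson's rule: (h/3)[f(x₀) + 4f(x₁) + 2f(x₂) + ... + f(xₙ)]

x_0 = 1.0000, f(x_0) = 0.841471, coefficient = 1
x_1 = 1.1250, f(x_1) = 1.015051, coefficient = 4
x_2 = 1.2500, f(x_2) = 1.186231, coefficient = 2
x_3 = 1.3750, f(x_3) = 1.348728, coefficient = 4
x_4 = 1.5000, f(x_4) = 1.496242, coefficient = 2
x_5 = 1.6250, f(x_5) = 1.622613, coefficient = 4
x_6 = 1.7500, f(x_6) = 1.721975, coefficient = 2
x_7 = 1.8750, f(x_7) = 1.788911, coefficient = 4
x_8 = 2.0000, f(x_8) = 1.818595, coefficient = 1

I ≈ (0.125000/3) × 34.570176 = 1.440424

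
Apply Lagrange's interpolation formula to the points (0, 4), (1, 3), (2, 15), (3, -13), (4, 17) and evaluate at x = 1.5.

Lagrange interpolation formula:
P(x) = Σ yᵢ × Lᵢ(x)
where Lᵢ(x) = Π_{j≠i} (x - xⱼ)/(xᵢ - xⱼ)

L_0(1.5) = (1.5 - 1)/(0 - 1) × (1.5 - 2)/(0 - 2) × (1.5 - 3)/(0 - 3) × (1.5 - 4)/(0 - 4) = -0.039062
L_1(1.5) = (1.5 - 0)/(1 - 0) × (1.5 - 2)/(1 - 2) × (1.5 - 3)/(1 - 3) × (1.5 - 4)/(1 - 4) = 0.468750
L_2(1.5) = (1.5 - 0)/(2 - 0) × (1.5 - 1)/(2 - 1) × (1.5 - 3)/(2 - 3) × (1.5 - 4)/(2 - 4) = 0.703125
L_3(1.5) = (1.5 - 0)/(3 - 0) × (1.5 - 1)/(3 - 1) × (1.5 - 2)/(3 - 2) × (1.5 - 4)/(3 - 4) = -0.156250
L_4(1.5) = (1.5 - 0)/(4 - 0) × (1.5 - 1)/(4 - 1) × (1.5 - 2)/(4 - 2) × (1.5 - 3)/(4 - 3) = 0.023438

P(1.5) = 4×L_0(1.5) + 3×L_1(1.5) + 15×L_2(1.5) + (-13)×L_3(1.5) + 17×L_4(1.5)
P(1.5) = 14.226562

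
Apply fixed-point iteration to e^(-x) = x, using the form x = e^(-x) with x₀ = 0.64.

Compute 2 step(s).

Equation: e^(-x) = x
Fixed-point form: x = e^(-x)
x₀ = 0.64

x_1 = g(0.640000) = 0.527292
x_2 = g(0.527292) = 0.590201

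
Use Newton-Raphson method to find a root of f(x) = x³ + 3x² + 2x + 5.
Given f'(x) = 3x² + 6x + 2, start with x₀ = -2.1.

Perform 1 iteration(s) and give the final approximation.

f(x) = x³ + 3x² + 2x + 5
f'(x) = 3x² + 6x + 2
x₀ = -2.1

Newton-Raphson formula: x_{n+1} = x_n - f(x_n)/f'(x_n)

Iteration 1:
  f(-2.100000) = 4.769000
  f'(-2.100000) = 2.630000
  x_1 = -2.100000 - 4.769000/2.630000 = -3.913308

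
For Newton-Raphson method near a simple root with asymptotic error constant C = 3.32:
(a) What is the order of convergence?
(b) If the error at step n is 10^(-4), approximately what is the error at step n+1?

(a) Newton-Raphson has quadratic (order 2) convergence near simple roots.
    This means |e_{n+1}| ≈ C|e_n|².

(b) With |e_n| = 10^(-4) and C = 3.32:
    |e_{n+1}| ≈ 3.32 × (10^(-4))² = 3.32 × 10^(-8)

(a) 2 (quadratic); (b) |e_{n+1}| ≈ 3.320e-08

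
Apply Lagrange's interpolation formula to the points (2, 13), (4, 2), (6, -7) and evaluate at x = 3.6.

Lagrange interpolation formula:
P(x) = Σ yᵢ × Lᵢ(x)
where Lᵢ(x) = Π_{j≠i} (x - xⱼ)/(xᵢ - xⱼ)

L_0(3.6) = (3.6 - 4)/(2 - 4) × (3.6 - 6)/(2 - 6) = 0.120000
L_1(3.6) = (3.6 - 2)/(4 - 2) × (3.6 - 6)/(4 - 6) = 0.960000
L_2(3.6) = (3.6 - 2)/(6 - 2) × (3.6 - 4)/(6 - 4) = -0.080000

P(3.6) = 13×L_0(3.6) + 2×L_1(3.6) + (-7)×L_2(3.6)
P(3.6) = 4.040000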